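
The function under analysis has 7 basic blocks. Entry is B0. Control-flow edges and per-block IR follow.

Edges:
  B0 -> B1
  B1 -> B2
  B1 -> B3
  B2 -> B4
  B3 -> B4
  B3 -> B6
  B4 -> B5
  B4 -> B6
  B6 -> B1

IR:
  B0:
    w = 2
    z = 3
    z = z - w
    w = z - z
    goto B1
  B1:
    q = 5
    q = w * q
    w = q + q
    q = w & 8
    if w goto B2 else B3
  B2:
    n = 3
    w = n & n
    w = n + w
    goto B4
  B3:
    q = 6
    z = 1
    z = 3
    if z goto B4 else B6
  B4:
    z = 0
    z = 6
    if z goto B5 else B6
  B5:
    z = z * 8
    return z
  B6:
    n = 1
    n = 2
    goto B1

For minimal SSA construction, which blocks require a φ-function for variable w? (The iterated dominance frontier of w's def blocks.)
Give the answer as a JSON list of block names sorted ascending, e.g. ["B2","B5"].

Answer: ["B1", "B4", "B6"]

Working:
idom tree: B1←B0 B2←B1 B3←B1 B4←B1 B5←B4 B6←B1
Join-block Dom:
  B1: preds {B0,B6}: {B0} ∩ {B0,B1,B6} = {B0}; idom=B0
  B4: preds {B2,B3}: {B0,B1,B2} ∩ {B0,B1,B3} = {B0,B1}; idom=B1
  B6: preds {B3,B4}: {B0,B1,B3} ∩ {B0,B1,B4} = {B0,B1}; idom=B1

Frontier:
  B1←B0: walk · to B0
  B1←B6: walk B6→B1 to B0
  B4←B2: walk B2 to B1
  B4←B3: walk B3 to B1
  B6←B3: walk B3 to B1
  B6←B4: walk B4 to B1
  B0 → ∅
  B1 → {B1}
  B2 → {B4}
  B3 → {B4,B6}
  B4 → {B6}
  B5 → ∅
  B6 → {B1}

φ for w: defs {B0,B1,B2}
  DF⁺ = {B1,B4,B6}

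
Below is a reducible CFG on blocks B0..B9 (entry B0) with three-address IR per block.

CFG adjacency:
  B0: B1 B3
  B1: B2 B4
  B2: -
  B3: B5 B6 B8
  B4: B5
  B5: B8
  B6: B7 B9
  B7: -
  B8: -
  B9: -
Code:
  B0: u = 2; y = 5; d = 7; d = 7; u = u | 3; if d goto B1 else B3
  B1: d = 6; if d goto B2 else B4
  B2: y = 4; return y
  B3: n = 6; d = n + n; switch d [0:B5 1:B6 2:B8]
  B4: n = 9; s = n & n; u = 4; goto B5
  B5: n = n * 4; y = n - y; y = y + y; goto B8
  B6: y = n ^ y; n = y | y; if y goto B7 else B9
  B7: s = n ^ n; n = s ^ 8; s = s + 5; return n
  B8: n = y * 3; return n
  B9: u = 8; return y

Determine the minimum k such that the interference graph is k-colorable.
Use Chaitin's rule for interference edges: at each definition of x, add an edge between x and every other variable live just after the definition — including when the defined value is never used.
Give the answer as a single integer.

Answer: 4

Derivation:
Per-block:
  B0: {d,u,y} / ∅
  B1: {d} / ∅
  B2: {y} / ∅
  B3: {d,n} / ∅
  B4: {n,s,u} / ∅
  B5: {n,y} / {n,y}
  B6: {n,y} / {n,y}
  B7: {n,s} / {n}
  B8: {n} / {y}
  B9: {u} / {y}

Liveness:
  B0 li=∅ lo={y}
  B1 li={y} lo={y}
  B2 li=∅ lo=∅
  B3 li={y} lo={n,y}
  B4 li={y} lo={n,y}
  B5 li={n,y} lo={y}
  B6 li={n,y} lo={n,y}
  B7 li={n} lo=∅
  B8 li={y} lo=∅
  B9 li={y} lo=∅

Interfere edges:
  d↔{n,u,y}
  n↔{d,s,u,y}
  s↔{n,y}
  u↔{d,n,y}
  y↔{d,n,s,u}

Colouring:
  lower bound: {d,n,u,y} mutually conflict ⇒ χ ≥ 4
  4-colouring: R0={n}  R1={y}  R2={d,s}  R3={u}
  χ = 4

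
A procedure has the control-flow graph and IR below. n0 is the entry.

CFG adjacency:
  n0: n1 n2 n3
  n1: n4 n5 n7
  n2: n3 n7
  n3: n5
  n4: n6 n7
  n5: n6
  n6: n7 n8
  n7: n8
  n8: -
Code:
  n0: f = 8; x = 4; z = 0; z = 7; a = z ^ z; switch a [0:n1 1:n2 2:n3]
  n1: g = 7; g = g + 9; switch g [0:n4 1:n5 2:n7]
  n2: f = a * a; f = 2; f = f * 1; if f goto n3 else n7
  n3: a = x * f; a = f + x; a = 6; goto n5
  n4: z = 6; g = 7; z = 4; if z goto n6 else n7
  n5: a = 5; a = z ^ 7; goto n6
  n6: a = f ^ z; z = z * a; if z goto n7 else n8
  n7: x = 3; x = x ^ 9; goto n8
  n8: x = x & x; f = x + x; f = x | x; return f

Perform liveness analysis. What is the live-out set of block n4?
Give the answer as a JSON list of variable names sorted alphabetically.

def/use:
  n0: {a,f,x,z} / ∅
  n1: {g} / ∅
  n2: {f} / {a}
  n3: {a} / {f,x}
  n4: {g,z} / ∅
  n5: {a} / {z}
  n6: {a,z} / {f,z}
  n7: {x} / ∅
  n8: {f,x} / {x}

Liveness:
  live n0: ∅→{a,f,x,z}
  live n1: {f,x,z}→{f,x,z}
  live n2: {a,x,z}→{f,x,z}
  live n3: {f,x,z}→{f,x,z}
  live n4: {f,x}→{f,x,z}
  live n5: {f,x,z}→{f,x,z}
  live n6: {f,x,z}→{x}
  live n7: ∅→{x}
  live n8: {x}→∅

live-out(n4) = ["f", "x", "z"]

Answer: ["f", "x", "z"]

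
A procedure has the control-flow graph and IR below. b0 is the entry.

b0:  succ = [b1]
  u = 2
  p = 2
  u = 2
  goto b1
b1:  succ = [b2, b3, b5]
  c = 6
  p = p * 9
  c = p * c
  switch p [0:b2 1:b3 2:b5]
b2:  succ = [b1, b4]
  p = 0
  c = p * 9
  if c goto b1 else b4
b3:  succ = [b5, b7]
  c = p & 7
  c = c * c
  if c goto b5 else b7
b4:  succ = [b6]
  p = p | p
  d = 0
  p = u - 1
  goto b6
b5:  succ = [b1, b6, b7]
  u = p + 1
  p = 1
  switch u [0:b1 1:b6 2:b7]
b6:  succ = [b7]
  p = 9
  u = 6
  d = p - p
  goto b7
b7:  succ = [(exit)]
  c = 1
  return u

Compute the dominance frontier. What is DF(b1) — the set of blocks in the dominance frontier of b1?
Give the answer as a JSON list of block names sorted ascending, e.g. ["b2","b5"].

Answer: ["b1"]

Analysis:
idom tree: b1←b0 b2←b1 b3←b1 b4←b2 b5←b1 b6←b1 b7←b1
Dom at joins:
  b1: preds {b0,b2,b5}: {b0} ∩ {b0,b1,b2} ∩ {b0,b1,b5} = {b0}; idom=b0
  b5: preds {b1,b3}: {b0,b1} ∩ {b0,b1,b3} = {b0,b1}; idom=b1
  b6: preds {b4,b5}: {b0,b1,b2,b4} ∩ {b0,b1,b5} = {b0,b1}; idom=b1
  b7: preds {b3,b5,b6}: {b0,b1,b3} ∩ {b0,b1,b5} ∩ {b0,b1,b6} = {b0,b1}; idom=b1

DF walk-up:
  b1←b0: walk · to b0
  b1←b2: walk b2→b1 to b0
  b1←b5: walk b5→b1 to b0
  b5←b1: walk · to b1
  b5←b3: walk b3 to b1
  b6←b4: walk b4→b2 to b1
  b6←b5: walk b5 to b1
  b7←b3: walk b3 to b1
  b7←b5: walk b5 to b1
  b7←b6: walk b6 to b1
  DF(b0)=∅
  DF(b1)={b1}
  DF(b2)={b1,b6}
  DF(b3)={b5,b7}
  DF(b4)={b6}
  DF(b5)={b1,b6,b7}
  DF(b6)={b7}
  DF(b7)=∅

DF(b1) = ["b1"]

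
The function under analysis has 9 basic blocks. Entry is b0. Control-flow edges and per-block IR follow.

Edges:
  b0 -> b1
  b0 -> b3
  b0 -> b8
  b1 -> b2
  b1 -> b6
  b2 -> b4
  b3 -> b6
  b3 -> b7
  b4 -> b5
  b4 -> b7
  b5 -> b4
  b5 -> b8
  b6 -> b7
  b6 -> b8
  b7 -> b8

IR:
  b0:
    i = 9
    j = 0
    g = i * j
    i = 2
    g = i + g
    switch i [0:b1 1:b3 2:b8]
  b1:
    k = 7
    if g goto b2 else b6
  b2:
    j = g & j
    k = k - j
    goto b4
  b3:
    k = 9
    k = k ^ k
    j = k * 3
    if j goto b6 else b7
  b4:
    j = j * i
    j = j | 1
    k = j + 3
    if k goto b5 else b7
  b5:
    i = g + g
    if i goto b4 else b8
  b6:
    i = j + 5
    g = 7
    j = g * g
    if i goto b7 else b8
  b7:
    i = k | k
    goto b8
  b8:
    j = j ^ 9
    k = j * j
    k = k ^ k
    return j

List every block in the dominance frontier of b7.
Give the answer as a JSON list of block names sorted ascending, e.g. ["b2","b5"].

Answer: ["b8"]

Analysis:
idom tree: b1←b0 b2←b1 b3←b0 b4←b2 b5←b4 b6←b0 b7←b0 b8←b0
Join-block Dom:
  b4: preds {b2,b5}: {b0,b1,b2} ∩ {b0,b1,b2,b4,b5} = {b0,b1,b2}; idom=b2
  b6: preds {b1,b3}: {b0,b1} ∩ {b0,b3} = {b0}; idom=b0
  b7: preds {b3,b4,b6}: {b0,b3} ∩ {b0,b1,b2,b4} ∩ {b0,b6} = {b0}; idom=b0
  b8: preds {b0,b5,b6,b7}: {b0} ∩ {b0,b1,b2,b4,b5} ∩ {b0,b6} ∩ {b0,b7} = {b0}; idom=b0

DF derivation:
  join b4 pred b2: · stop@b2
  join b4 pred b5: b5→b4 stop@b2
  join b6 pred b1: b1 stop@b0
  join b6 pred b3: b3 stop@b0
  join b7 pred b3: b3 stop@b0
  join b7 pred b4: b4→b2→b1 stop@b0
  join b7 pred b6: b6 stop@b0
  join b8 pred b0: · stop@b0
  join b8 pred b5: b5→b4→b2→b1 stop@b0
  join b8 pred b6: b6 stop@b0
  join b8 pred b7: b7 stop@b0
  DF(b0)=∅
  DF(b1)={b6,b7,b8}
  DF(b2)={b7,b8}
  DF(b3)={b6,b7}
  DF(b4)={b4,b7,b8}
  DF(b5)={b4,b8}
  DF(b6)={b7,b8}
  DF(b7)={b8}
  DF(b8)=∅

DF(b7) = ["b8"]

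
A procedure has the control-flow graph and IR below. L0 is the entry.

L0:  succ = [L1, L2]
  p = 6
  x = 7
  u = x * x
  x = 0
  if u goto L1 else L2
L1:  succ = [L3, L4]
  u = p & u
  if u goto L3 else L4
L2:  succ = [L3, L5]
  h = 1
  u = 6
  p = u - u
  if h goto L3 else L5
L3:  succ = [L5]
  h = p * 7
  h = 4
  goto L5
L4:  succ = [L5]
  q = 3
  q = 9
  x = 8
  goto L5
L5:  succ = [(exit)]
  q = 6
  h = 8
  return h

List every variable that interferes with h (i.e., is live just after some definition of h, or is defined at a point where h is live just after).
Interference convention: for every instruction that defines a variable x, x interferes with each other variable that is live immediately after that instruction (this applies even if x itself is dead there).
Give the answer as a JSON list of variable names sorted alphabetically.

Answer: ["p", "u"]

Analysis:
Block summaries:
  L0: def={p,u,x} ue=∅
  L1: def={u} ue={p,u}
  L2: def={h,p,u} ue=∅
  L3: def={h} ue={p}
  L4: def={q,x} ue=∅
  L5: def={h,q} ue=∅

Liveness:
  live L0: ∅→{p,u}
  live L1: {p,u}→{p}
  live L2: ∅→{p}
  live L3: {p}→∅
  live L4: ∅→∅
  live L5: ∅→∅

Conflict graph:
  h↔{p,u}
  p↔{h,u,x}
  q↔∅
  u↔{h,p,x}
  x↔{p,u}

N(h) = ["p", "u"]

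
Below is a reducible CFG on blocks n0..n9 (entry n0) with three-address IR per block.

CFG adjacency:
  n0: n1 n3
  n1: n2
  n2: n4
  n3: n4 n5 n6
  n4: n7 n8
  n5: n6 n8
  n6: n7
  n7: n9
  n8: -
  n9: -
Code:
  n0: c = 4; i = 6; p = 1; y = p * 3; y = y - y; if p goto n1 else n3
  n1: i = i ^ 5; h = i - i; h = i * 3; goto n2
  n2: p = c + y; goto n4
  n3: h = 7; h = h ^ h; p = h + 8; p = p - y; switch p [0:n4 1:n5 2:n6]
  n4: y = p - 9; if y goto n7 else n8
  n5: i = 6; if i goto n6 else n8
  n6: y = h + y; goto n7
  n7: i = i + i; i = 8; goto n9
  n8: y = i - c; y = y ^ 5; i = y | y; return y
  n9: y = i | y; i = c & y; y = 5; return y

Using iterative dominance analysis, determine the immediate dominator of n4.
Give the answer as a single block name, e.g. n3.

Answer: n0

Working:
idom tree: n1←n0 n2←n1 n3←n0 n4←n0 n5←n3 n6←n3 n7←n0 n8←n0 n9←n7
Join-block Dom:
  n4: preds {n2,n3}: {n0,n1,n2} ∩ {n0,n3} = {n0}; idom=n0
  n6: preds {n3,n5}: {n0,n3} ∩ {n0,n3,n5} = {n0,n3}; idom=n3
  n7: preds {n4,n6}: {n0,n4} ∩ {n0,n3,n6} = {n0}; idom=n0
  n8: preds {n4,n5}: {n0,n4} ∩ {n0,n3,n5} = {n0}; idom=n0

idom(n4) = n0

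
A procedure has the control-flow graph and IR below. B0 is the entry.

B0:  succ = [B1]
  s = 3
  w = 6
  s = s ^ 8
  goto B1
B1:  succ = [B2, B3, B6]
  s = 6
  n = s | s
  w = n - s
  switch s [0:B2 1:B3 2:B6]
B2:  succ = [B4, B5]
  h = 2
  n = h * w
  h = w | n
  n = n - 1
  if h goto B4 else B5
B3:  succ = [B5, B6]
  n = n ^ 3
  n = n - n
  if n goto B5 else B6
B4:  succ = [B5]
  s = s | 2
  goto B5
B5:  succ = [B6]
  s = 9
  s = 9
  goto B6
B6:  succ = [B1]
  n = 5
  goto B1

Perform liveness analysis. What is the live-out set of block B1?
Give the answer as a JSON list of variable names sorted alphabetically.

Answer: ["n", "s", "w"]

Derivation:
Block summaries:
  B0 def {s,w} use ∅
  B1 def {n,s,w} use ∅
  B2 def {h,n} use {w}
  B3 def {n} use {n}
  B4 def {s} use {s}
  B5 def {s} use ∅
  B6 def {n} use ∅

Live sets:
  live B0: ∅→∅
  live B1: ∅→{n,s,w}
  live B2: {s,w}→{s}
  live B3: {n}→∅
  live B4: {s}→∅
  live B5: ∅→∅
  live B6: ∅→∅

live-out(B1) = ["n", "s", "w"]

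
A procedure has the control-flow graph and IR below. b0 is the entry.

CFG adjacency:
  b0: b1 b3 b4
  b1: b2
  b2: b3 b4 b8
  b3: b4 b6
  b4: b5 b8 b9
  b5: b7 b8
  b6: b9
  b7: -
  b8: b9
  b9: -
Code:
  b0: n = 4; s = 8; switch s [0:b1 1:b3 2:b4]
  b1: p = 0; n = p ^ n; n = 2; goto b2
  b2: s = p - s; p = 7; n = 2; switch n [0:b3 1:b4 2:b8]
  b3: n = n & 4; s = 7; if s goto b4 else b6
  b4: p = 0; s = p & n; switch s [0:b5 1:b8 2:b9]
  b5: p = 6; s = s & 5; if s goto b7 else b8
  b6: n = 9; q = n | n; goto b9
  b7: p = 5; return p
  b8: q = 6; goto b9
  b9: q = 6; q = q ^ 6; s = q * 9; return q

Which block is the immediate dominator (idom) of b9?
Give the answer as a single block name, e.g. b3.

Answer: b0

Working:
idom tree: b1←b0 b2←b1 b3←b0 b4←b0 b5←b4 b6←b3 b7←b5 b8←b0 b9←b0
Dom∩ at merges:
  b3: preds {b0,b2}: {b0} ∩ {b0,b1,b2} = {b0}; idom=b0
  b4: preds {b0,b2,b3}: {b0} ∩ {b0,b1,b2} ∩ {b0,b3} = {b0}; idom=b0
  b8: preds {b2,b4,b5}: {b0,b1,b2} ∩ {b0,b4} ∩ {b0,b4,b5} = {b0}; idom=b0
  b9: preds {b4,b6,b8}: {b0,b4} ∩ {b0,b3,b6} ∩ {b0,b8} = {b0}; idom=b0

idom(b9) = b0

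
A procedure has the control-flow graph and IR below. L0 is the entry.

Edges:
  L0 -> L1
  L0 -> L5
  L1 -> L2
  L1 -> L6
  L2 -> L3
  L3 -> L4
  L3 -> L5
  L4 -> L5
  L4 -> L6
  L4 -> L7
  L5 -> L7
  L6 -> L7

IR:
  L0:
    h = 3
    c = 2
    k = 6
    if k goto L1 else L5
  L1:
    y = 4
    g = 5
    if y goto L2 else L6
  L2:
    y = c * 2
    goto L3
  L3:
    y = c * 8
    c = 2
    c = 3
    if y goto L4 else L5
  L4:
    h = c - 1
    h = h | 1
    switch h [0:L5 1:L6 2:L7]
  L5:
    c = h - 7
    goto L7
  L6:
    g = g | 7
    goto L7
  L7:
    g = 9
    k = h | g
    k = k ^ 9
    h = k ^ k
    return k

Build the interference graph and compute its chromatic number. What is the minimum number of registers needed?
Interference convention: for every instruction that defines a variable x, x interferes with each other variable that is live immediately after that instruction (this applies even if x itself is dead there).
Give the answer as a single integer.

Per-block:
  L0: def={c,h,k} ue=∅
  L1: def={g,y} ue=∅
  L2: def={y} ue={c}
  L3: def={c,y} ue={c}
  L4: def={h} ue={c}
  L5: def={c} ue={h}
  L6: def={g} ue={g}
  L7: def={g,h,k} ue={h}

Live sets:
  L0: in=∅ out={c,h}
  L1: in={c,h} out={c,g,h}
  L2: in={c,g,h} out={c,g,h}
  L3: in={c,g,h} out={c,g,h}
  L4: in={c,g} out={g,h}
  L5: in={h} out={h}
  L6: in={g,h} out={h}
  L7: in={h} out=∅

Interference:
  c — {g,h,k,y}
  g — {c,h,y}
  h — {c,g,k,y}
  k — {c,h}
  y — {c,g,h}

Colouring:
  clique {c,g,h,y} ⇒ need ≥ 4
  4-colouring: c0={c}  c1={h}  c2={g,k}  c3={y}
  χ = 4

Answer: 4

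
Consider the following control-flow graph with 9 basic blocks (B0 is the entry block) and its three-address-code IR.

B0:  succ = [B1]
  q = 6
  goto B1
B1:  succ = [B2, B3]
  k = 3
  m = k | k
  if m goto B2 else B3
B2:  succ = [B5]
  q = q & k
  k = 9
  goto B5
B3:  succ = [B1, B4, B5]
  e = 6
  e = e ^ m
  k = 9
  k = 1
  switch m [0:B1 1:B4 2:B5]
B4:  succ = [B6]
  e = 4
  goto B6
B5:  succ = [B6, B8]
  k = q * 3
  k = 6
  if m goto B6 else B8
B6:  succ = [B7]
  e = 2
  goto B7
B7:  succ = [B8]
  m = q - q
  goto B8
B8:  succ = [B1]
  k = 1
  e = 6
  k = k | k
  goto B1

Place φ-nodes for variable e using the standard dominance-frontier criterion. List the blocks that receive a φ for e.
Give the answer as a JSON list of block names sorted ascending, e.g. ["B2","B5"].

Answer: ["B1", "B5", "B6", "B8"]

Derivation:
idom tree: B1←B0 B2←B1 B3←B1 B4←B3 B5←B1 B6←B1 B7←B6 B8←B1
Join-block Dom:
  B1: preds {B0,B3,B8}: {B0} ∩ {B0,B1,B3} ∩ {B0,B1,B8} = {B0}; idom=B0
  B5: preds {B2,B3}: {B0,B1,B2} ∩ {B0,B1,B3} = {B0,B1}; idom=B1
  B6: preds {B4,B5}: {B0,B1,B3,B4} ∩ {B0,B1,B5} = {B0,B1}; idom=B1
  B8: preds {B5,B7}: {B0,B1,B5} ∩ {B0,B1,B6,B7} = {B0,B1}; idom=B1

Frontier:
  B1←B0: walk · to B0
  B1←B3: walk B3→B1 to B0
  B1←B8: walk B8→B1 to B0
  B5←B2: walk B2 to B1
  B5←B3: walk B3 to B1
  B6←B4: walk B4→B3 to B1
  B6←B5: walk B5 to B1
  B8←B5: walk B5 to B1
  B8←B7: walk B7→B6 to B1
  B0 → ∅
  B1 → {B1}
  B2 → {B5}
  B3 → {B1,B5,B6}
  B4 → {B6}
  B5 → {B6,B8}
  B6 → {B8}
  B7 → {B8}
  B8 → {B1}

φ for e: defs {B3,B4,B6,B8}
  DF⁺ = {B1,B5,B6,B8}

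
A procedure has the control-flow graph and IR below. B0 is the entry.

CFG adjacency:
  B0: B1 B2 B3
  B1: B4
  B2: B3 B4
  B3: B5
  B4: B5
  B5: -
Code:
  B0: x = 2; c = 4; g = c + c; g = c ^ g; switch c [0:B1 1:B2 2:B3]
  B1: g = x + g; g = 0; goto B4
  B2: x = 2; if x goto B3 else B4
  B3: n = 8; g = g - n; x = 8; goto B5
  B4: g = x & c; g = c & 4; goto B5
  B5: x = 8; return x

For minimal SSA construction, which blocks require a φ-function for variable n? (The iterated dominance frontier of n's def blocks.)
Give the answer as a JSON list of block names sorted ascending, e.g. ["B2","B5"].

idom tree: B1←B0 B2←B0 B3←B0 B4←B0 B5←B0
Dom at joins:
  B3: preds {B0,B2}: {B0} ∩ {B0,B2} = {B0}; idom=B0
  B4: preds {B1,B2}: {B0,B1} ∩ {B0,B2} = {B0}; idom=B0
  B5: preds {B3,B4}: {B0,B3} ∩ {B0,B4} = {B0}; idom=B0

Frontier:
  join B3 pred B0: · stop@B0
  join B3 pred B2: B2 stop@B0
  join B4 pred B1: B1 stop@B0
  join B4 pred B2: B2 stop@B0
  join B5 pred B3: B3 stop@B0
  join B5 pred B4: B4 stop@B0
  B0 → ∅
  B1 → {B4}
  B2 → {B3,B4}
  B3 → {B5}
  B4 → {B5}
  B5 → ∅

φ for n: defs {B3}
  DF⁺ = {B5}

Answer: ["B5"]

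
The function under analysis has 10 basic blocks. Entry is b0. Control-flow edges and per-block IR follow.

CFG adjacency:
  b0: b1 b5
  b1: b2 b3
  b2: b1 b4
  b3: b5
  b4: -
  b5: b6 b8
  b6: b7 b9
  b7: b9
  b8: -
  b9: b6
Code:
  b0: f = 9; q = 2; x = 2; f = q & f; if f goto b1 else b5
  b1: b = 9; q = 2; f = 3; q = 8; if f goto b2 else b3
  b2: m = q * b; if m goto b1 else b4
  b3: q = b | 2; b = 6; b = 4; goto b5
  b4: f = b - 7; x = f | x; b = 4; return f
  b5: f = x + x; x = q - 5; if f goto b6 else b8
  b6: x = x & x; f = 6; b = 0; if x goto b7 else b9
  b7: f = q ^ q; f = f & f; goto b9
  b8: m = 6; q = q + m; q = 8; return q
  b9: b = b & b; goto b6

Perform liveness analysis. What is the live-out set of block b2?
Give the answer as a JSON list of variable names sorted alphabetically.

Answer: ["b", "x"]

Analysis:
Per-block:
  b0: def={f,q,x} ue=∅
  b1: def={b,f,q} ue=∅
  b2: def={m} ue={b,q}
  b3: def={b,q} ue={b}
  b4: def={b,f,x} ue={b,x}
  b5: def={f,x} ue={q,x}
  b6: def={b,f,x} ue={x}
  b7: def={f} ue={q}
  b8: def={m,q} ue={q}
  b9: def={b} ue={b}

Liveness:
  b0 li=∅ lo={q,x}
  b1 li={x} lo={b,q,x}
  b2 li={b,q,x} lo={b,x}
  b3 li={b,x} lo={q,x}
  b4 li={b,x} lo=∅
  b5 li={q,x} lo={q,x}
  b6 li={q,x} lo={b,q,x}
  b7 li={b,q,x} lo={b,q,x}
  b8 li={q} lo=∅
  b9 li={b,q,x} lo={q,x}

live-out(b2) = ["b", "x"]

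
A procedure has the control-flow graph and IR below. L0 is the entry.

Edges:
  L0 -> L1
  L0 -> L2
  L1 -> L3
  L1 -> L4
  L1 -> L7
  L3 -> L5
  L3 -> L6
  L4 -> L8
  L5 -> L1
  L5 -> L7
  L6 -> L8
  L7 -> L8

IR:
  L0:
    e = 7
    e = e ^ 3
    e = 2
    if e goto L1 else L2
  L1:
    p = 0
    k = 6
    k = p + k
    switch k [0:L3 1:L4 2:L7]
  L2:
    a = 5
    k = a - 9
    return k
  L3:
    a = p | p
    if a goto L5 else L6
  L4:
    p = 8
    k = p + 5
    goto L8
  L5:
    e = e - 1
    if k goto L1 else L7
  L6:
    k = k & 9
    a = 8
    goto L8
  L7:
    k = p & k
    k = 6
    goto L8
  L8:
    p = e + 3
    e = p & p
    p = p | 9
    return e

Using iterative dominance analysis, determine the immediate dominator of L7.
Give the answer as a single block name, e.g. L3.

Answer: L1

Working:
idom tree: L1←L0 L2←L0 L3←L1 L4←L1 L5←L3 L6←L3 L7←L1 L8←L1
Dom∩ at merges:
  L1: preds {L0,L5}: {L0} ∩ {L0,L1,L3,L5} = {L0}; idom=L0
  L7: preds {L1,L5}: {L0,L1} ∩ {L0,L1,L3,L5} = {L0,L1}; idom=L1
  L8: preds {L4,L6,L7}: {L0,L1,L4} ∩ {L0,L1,L3,L6} ∩ {L0,L1,L7} = {L0,L1}; idom=L1

idom(L7) = L1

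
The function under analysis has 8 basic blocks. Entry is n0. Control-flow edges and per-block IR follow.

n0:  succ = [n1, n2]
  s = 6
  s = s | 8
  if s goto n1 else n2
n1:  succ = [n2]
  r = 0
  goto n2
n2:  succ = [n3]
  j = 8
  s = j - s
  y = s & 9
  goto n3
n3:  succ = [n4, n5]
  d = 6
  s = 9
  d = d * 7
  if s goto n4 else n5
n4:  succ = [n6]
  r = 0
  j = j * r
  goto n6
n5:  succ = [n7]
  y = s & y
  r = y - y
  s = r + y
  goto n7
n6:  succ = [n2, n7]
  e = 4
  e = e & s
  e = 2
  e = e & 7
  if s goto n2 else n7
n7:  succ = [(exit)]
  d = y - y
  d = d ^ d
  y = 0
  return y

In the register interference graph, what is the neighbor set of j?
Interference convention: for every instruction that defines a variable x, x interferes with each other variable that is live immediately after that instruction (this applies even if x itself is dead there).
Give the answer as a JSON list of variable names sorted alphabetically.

Block summaries:
  n0: def={s} ue=∅
  n1: def={r} ue=∅
  n2: def={j,s,y} ue={s}
  n3: def={d,s} ue=∅
  n4: def={j,r} ue={j}
  n5: def={r,s,y} ue={s,y}
  n6: def={e} ue={s}
  n7: def={d,y} ue={y}

Backward fixpoint:
  n0: in=∅ out={s}
  n1: in={s} out={s}
  n2: in={s} out={j,y}
  n3: in={j,y} out={j,s,y}
  n4: in={j,s,y} out={s,y}
  n5: in={s,y} out={y}
  n6: in={s,y} out={s,y}
  n7: in={y} out=∅

Conflict graph:
  d — {j,s,y}
  e — {s,y}
  j — {d,r,s,y}
  r — {j,s,y}
  s — {d,e,j,r,y}
  y — {d,e,j,r,s}

N(j) = ["d", "r", "s", "y"]

Answer: ["d", "r", "s", "y"]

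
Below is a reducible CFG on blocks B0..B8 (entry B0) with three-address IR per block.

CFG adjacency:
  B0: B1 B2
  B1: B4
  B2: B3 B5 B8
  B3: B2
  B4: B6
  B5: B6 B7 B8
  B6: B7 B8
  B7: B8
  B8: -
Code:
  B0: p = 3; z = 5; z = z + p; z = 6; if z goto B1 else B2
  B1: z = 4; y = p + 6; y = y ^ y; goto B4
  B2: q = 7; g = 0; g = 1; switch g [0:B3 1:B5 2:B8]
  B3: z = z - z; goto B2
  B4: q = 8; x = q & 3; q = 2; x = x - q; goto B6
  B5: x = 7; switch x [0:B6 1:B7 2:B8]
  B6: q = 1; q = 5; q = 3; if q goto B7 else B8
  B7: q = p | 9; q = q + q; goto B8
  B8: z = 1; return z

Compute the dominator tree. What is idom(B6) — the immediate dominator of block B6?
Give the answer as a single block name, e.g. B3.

Answer: B0

Derivation:
idom tree: B1←B0 B2←B0 B3←B2 B4←B1 B5←B2 B6←B0 B7←B0 B8←B0
Join-block Dom:
  B2: preds {B0,B3}: {B0} ∩ {B0,B2,B3} = {B0}; idom=B0
  B6: preds {B4,B5}: {B0,B1,B4} ∩ {B0,B2,B5} = {B0}; idom=B0
  B7: preds {B5,B6}: {B0,B2,B5} ∩ {B0,B6} = {B0}; idom=B0
  B8: preds {B2,B5,B6,B7}: {B0,B2} ∩ {B0,B2,B5} ∩ {B0,B6} ∩ {B0,B7} = {B0}; idom=B0

idom(B6) = B0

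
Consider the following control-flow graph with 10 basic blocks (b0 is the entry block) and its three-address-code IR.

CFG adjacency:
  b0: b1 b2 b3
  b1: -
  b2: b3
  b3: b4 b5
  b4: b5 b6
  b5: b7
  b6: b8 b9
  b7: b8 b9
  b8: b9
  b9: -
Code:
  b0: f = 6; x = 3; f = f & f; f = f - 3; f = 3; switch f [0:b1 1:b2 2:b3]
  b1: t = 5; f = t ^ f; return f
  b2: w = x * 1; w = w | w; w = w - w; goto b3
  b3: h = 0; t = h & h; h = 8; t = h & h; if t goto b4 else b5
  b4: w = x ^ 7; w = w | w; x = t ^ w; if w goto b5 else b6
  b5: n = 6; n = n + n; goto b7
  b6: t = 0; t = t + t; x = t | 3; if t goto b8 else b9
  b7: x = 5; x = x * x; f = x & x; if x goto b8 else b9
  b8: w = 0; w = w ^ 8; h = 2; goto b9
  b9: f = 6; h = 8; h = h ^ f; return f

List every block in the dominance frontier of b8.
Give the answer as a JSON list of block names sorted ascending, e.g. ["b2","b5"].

Answer: ["b9"]

Working:
idom tree: b1←b0 b2←b0 b3←b0 b4←b3 b5←b3 b6←b4 b7←b5 b8←b3 b9←b3
Dom at joins:
  b3: preds {b0,b2}: {b0} ∩ {b0,b2} = {b0}; idom=b0
  b5: preds {b3,b4}: {b0,b3} ∩ {b0,b3,b4} = {b0,b3}; idom=b3
  b8: preds {b6,b7}: {b0,b3,b4,b6} ∩ {b0,b3,b5,b7} = {b0,b3}; idom=b3
  b9: preds {b6,b7,b8}: {b0,b3,b4,b6} ∩ {b0,b3,b5,b7} ∩ {b0,b3,b8} = {b0,b3}; idom=b3

DF walk-up:
  join b3 pred b0: · stop@b0
  join b3 pred b2: b2 stop@b0
  join b5 pred b3: · stop@b3
  join b5 pred b4: b4 stop@b3
  join b8 pred b6: b6→b4 stop@b3
  join b8 pred b7: b7→b5 stop@b3
  join b9 pred b6: b6→b4 stop@b3
  join b9 pred b7: b7→b5 stop@b3
  join b9 pred b8: b8 stop@b3
  b0 → ∅
  b1 → ∅
  b2 → {b3}
  b3 → ∅
  b4 → {b5,b8,b9}
  b5 → {b8,b9}
  b6 → {b8,b9}
  b7 → {b8,b9}
  b8 → {b9}
  b9 → ∅

DF(b8) = ["b9"]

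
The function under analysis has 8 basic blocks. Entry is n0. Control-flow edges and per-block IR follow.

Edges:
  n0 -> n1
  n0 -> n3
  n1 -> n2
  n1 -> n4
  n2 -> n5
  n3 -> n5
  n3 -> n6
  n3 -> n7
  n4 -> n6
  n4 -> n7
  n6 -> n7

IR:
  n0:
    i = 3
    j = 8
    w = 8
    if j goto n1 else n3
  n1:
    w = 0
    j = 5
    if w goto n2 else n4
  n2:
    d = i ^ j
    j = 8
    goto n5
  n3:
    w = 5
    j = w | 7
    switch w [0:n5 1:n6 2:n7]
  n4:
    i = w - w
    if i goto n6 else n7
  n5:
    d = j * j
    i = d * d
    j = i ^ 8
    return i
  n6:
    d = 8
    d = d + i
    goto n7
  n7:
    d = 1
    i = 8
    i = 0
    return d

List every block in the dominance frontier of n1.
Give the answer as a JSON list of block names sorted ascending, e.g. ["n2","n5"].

Answer: ["n5", "n6", "n7"]

Working:
idom tree: n1←n0 n2←n1 n3←n0 n4←n1 n5←n0 n6←n0 n7←n0
Dom at joins:
  n5: preds {n2,n3}: {n0,n1,n2} ∩ {n0,n3} = {n0}; idom=n0
  n6: preds {n3,n4}: {n0,n3} ∩ {n0,n1,n4} = {n0}; idom=n0
  n7: preds {n3,n4,n6}: {n0,n3} ∩ {n0,n1,n4} ∩ {n0,n6} = {n0}; idom=n0

Frontier:
  join n5 pred n2: n2→n1 stop@n0
  join n5 pred n3: n3 stop@n0
  join n6 pred n3: n3 stop@n0
  join n6 pred n4: n4→n1 stop@n0
  join n7 pred n3: n3 stop@n0
  join n7 pred n4: n4→n1 stop@n0
  join n7 pred n6: n6 stop@n0
  n0: DF=∅
  n1: DF={n5,n6,n7}
  n2: DF={n5}
  n3: DF={n5,n6,n7}
  n4: DF={n6,n7}
  n5: DF=∅
  n6: DF={n7}
  n7: DF=∅

DF(n1) = ["n5", "n6", "n7"]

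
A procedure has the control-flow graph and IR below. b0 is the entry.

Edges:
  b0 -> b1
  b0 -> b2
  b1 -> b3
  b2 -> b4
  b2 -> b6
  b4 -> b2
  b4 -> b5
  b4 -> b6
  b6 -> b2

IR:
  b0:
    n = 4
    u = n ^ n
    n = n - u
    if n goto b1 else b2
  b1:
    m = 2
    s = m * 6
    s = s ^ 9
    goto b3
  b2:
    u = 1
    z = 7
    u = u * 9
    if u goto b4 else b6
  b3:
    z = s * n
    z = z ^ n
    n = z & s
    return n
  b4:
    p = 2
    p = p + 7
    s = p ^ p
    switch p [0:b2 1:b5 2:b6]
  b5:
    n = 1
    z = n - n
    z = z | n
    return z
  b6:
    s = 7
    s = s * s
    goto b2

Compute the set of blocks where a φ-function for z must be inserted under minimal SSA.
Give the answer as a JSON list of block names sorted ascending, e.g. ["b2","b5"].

Answer: ["b2"]

Working:
idom tree: b1←b0 b2←b0 b3←b1 b4←b2 b5←b4 b6←b2
Dom at joins:
  b2: preds {b0,b4,b6}: {b0} ∩ {b0,b2,b4} ∩ {b0,b2,b6} = {b0}; idom=b0
  b6: preds {b2,b4}: {b0,b2} ∩ {b0,b2,b4} = {b0,b2}; idom=b2

DF walk-up:
  join b2 pred b0: · stop@b0
  join b2 pred b4: b4→b2 stop@b0
  join b2 pred b6: b6→b2 stop@b0
  join b6 pred b2: · stop@b2
  join b6 pred b4: b4 stop@b2
  DF(b0)=∅
  DF(b1)=∅
  DF(b2)={b2}
  DF(b3)=∅
  DF(b4)={b2,b6}
  DF(b5)=∅
  DF(b6)={b2}

φ for z: defs {b2,b3,b5}
  DF⁺ = {b2}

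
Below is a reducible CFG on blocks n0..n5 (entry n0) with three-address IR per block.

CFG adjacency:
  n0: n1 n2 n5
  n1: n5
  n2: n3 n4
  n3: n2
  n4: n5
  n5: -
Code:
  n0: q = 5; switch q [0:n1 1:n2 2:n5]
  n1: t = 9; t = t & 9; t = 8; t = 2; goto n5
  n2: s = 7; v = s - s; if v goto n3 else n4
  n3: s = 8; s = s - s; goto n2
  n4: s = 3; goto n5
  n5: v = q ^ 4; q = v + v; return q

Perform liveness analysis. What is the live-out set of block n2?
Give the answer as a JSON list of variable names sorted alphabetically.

Per-block:
  n0: def={q} ue=∅
  n1: def={t} ue=∅
  n2: def={s,v} ue=∅
  n3: def={s} ue=∅
  n4: def={s} ue=∅
  n5: def={q,v} ue={q}

Backward fixpoint:
  n0: in=∅ out={q}
  n1: in={q} out={q}
  n2: in={q} out={q}
  n3: in={q} out={q}
  n4: in={q} out={q}
  n5: in={q} out=∅

live-out(n2) = ["q"]

Answer: ["q"]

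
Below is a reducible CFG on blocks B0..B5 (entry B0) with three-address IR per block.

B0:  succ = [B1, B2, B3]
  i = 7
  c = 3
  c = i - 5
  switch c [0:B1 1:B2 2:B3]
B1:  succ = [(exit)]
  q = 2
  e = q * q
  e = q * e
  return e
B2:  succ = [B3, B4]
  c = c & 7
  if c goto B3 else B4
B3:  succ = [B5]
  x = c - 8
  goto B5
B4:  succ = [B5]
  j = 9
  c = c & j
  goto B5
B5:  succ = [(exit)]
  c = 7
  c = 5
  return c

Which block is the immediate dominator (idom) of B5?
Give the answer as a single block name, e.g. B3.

idom tree: B1←B0 B2←B0 B3←B0 B4←B2 B5←B0
Dom∩ at merges:
  B3: preds {B0,B2}: {B0} ∩ {B0,B2} = {B0}; idom=B0
  B5: preds {B3,B4}: {B0,B3} ∩ {B0,B2,B4} = {B0}; idom=B0

idom(B5) = B0

Answer: B0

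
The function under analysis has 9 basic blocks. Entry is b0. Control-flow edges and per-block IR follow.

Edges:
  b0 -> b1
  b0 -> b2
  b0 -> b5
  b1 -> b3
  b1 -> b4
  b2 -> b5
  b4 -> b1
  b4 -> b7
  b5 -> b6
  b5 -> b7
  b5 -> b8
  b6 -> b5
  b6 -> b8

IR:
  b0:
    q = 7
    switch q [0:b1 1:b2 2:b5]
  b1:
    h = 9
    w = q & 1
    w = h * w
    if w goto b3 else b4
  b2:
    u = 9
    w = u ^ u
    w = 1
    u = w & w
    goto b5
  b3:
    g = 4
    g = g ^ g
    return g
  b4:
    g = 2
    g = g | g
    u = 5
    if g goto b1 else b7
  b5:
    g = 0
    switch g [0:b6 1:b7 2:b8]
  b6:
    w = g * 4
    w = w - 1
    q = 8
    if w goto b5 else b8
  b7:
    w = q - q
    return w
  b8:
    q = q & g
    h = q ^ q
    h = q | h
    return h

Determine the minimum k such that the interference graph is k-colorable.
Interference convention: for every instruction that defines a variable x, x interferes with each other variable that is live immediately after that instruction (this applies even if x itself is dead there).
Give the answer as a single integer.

Answer: 3

Derivation:
Per-block:
  b0 def {q} use ∅
  b1 def {h,w} use {q}
  b2 def {u,w} use ∅
  b3 def {g} use ∅
  b4 def {g,u} use ∅
  b5 def {g} use ∅
  b6 def {q,w} use {g}
  b7 def {w} use {q}
  b8 def {h,q} use {g,q}

Liveness:
  live b0: ∅→{q}
  live b1: {q}→{q}
  live b2: {q}→{q}
  live b3: ∅→∅
  live b4: {q}→{q}
  live b5: {q}→{g,q}
  live b6: {g}→{g,q}
  live b7: {q}→∅
  live b8: {g,q}→∅

Interfere edges:
  g: {q,u,w}
  h: {q,w}
  q: {g,h,u,w}
  u: {g,q}
  w: {g,h,q}

Chromatic number:
  clique {g,q,u} ⇒ need ≥ 3
  assign g→r1 h→r1 q→r0 u→r2 w→r2 — no edge inside a register ⇒ χ ≤ 3
  χ = 3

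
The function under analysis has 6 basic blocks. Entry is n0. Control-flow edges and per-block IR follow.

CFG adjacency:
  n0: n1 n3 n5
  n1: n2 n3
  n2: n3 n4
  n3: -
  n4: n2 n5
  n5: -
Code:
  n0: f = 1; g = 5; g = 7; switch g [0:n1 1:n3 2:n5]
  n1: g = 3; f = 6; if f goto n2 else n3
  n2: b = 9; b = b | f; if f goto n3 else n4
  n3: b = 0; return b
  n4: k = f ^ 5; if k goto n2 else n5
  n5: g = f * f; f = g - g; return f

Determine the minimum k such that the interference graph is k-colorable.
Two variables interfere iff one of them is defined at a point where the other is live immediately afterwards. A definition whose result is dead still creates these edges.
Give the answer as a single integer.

Answer: 2

Working:
Per-block:
  n0 def {f,g} use ∅
  n1 def {f,g} use ∅
  n2 def {b} use {f}
  n3 def {b} use ∅
  n4 def {k} use {f}
  n5 def {f,g} use {f}

Liveness:
  n0: in=∅ out={f}
  n1: in=∅ out={f}
  n2: in={f} out={f}
  n3: in=∅ out=∅
  n4: in={f} out={f}
  n5: in={f} out=∅

Interfere edges:
  b — {f}
  f — {b,g,k}
  g — {f}
  k — {f}

Colouring:
  clique {b,f} ⇒ need ≥ 2
  assign b→R1 f→R0 g→R1 k→R1 — no edge inside a register ⇒ χ ≤ 2
  χ = 2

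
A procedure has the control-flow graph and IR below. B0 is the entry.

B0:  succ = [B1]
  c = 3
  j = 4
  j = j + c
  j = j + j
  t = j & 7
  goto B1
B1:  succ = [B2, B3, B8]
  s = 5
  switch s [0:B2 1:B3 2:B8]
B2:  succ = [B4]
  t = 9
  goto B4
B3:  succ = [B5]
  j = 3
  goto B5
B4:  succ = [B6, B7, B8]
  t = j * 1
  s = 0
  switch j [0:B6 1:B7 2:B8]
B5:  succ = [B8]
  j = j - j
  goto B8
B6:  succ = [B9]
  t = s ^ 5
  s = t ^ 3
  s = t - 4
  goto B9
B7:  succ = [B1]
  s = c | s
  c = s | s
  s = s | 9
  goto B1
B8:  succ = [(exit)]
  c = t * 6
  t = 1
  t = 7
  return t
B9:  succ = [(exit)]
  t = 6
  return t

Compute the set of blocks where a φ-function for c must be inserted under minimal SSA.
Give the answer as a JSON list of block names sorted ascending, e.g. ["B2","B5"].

idom tree: B1←B0 B2←B1 B3←B1 B4←B2 B5←B3 B6←B4 B7←B4 B8←B1 B9←B6
Dom∩ at merges:
  B1: preds {B0,B7}: {B0} ∩ {B0,B1,B2,B4,B7} = {B0}; idom=B0
  B8: preds {B1,B4,B5}: {B0,B1} ∩ {B0,B1,B2,B4} ∩ {B0,B1,B3,B5} = {B0,B1}; idom=B1

DF walk-up:
  B1←B0: walk · to B0
  B1←B7: walk B7→B4→B2→B1 to B0
  B8←B1: walk · to B1
  B8←B4: walk B4→B2 to B1
  B8←B5: walk B5→B3 to B1
  B0 → ∅
  B1 → {B1}
  B2 → {B1,B8}
  B3 → {B8}
  B4 → {B1,B8}
  B5 → {B8}
  B6 → ∅
  B7 → {B1}
  B8 → ∅
  B9 → ∅

φ for c: defs {B0,B7,B8}
  DF⁺ = {B1}

Answer: ["B1"]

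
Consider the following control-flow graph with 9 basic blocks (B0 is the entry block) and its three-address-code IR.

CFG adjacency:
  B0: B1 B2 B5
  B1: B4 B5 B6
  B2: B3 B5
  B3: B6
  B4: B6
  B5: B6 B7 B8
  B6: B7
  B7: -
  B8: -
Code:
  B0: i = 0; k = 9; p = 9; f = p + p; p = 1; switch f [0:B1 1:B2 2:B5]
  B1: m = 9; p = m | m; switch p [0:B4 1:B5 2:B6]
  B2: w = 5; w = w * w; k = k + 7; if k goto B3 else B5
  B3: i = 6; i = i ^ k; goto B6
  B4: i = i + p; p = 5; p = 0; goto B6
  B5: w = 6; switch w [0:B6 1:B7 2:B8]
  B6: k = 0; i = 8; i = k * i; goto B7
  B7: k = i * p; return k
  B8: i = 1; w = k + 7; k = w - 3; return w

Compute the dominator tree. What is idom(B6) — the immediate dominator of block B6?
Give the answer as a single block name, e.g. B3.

Answer: B0

Derivation:
idom tree: B1←B0 B2←B0 B3←B2 B4←B1 B5←B0 B6←B0 B7←B0 B8←B5
Dom at joins:
  B5: preds {B0,B1,B2}: {B0} ∩ {B0,B1} ∩ {B0,B2} = {B0}; idom=B0
  B6: preds {B1,B3,B4,B5}: {B0,B1} ∩ {B0,B2,B3} ∩ {B0,B1,B4} ∩ {B0,B5} = {B0}; idom=B0
  B7: preds {B5,B6}: {B0,B5} ∩ {B0,B6} = {B0}; idom=B0

idom(B6) = B0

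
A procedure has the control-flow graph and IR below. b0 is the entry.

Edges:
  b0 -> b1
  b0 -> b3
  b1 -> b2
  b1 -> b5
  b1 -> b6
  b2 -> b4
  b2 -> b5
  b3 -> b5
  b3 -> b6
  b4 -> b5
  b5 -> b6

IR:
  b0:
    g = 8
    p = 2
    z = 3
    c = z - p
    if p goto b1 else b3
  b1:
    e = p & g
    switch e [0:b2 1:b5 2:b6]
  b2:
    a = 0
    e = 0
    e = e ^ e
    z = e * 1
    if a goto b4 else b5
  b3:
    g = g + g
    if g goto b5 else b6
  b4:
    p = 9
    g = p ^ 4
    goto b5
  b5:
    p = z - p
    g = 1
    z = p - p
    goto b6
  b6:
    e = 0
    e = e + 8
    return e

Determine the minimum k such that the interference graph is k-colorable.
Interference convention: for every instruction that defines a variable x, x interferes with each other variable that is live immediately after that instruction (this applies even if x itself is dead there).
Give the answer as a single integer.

def/use:
  b0: {c,g,p,z} / ∅
  b1: {e} / {g,p}
  b2: {a,e,z} / ∅
  b3: {g} / {g}
  b4: {g,p} / ∅
  b5: {g,p,z} / {p,z}
  b6: {e} / ∅

Liveness:
  live b0: ∅→{g,p,z}
  live b1: {g,p,z}→{p,z}
  live b2: {p}→{p,z}
  live b3: {g,p,z}→{p,z}
  live b4: {z}→{p,z}
  live b5: {p,z}→∅
  live b6: ∅→∅

Interfere edges:
  a — {e,p,z}
  c — {g,p,z}
  e — {a,p,z}
  g — {c,p,z}
  p — {a,c,e,g,z}
  z — {a,c,e,g,p}

Colouring:
  clique {a,e,p,z} ⇒ need ≥ 4
  assign a→c2 c→c2 e→c3 g→c3 p→c0 z→c1 — no edge inside a register ⇒ χ ≤ 4
  χ = 4

Answer: 4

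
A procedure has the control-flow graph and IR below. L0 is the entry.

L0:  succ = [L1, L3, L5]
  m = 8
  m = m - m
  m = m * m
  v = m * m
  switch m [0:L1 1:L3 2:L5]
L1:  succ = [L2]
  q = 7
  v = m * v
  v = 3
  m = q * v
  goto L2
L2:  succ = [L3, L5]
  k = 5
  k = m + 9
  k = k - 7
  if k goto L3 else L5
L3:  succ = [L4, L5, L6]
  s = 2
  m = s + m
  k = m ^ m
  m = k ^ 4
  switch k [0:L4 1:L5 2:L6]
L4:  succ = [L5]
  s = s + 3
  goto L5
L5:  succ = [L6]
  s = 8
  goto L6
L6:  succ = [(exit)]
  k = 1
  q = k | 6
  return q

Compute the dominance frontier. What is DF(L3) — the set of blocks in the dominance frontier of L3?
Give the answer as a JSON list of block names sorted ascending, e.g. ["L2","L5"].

Answer: ["L5", "L6"]

Analysis:
idom tree: L1←L0 L2←L1 L3←L0 L4←L3 L5←L0 L6←L0
Dom at joins:
  L3: preds {L0,L2}: {L0} ∩ {L0,L1,L2} = {L0}; idom=L0
  L5: preds {L0,L2,L3,L4}: {L0} ∩ {L0,L1,L2} ∩ {L0,L3} ∩ {L0,L3,L4} = {L0}; idom=L0
  L6: preds {L3,L5}: {L0,L3} ∩ {L0,L5} = {L0}; idom=L0

DF walk-up:
  join L3 pred L0: · stop@L0
  join L3 pred L2: L2→L1 stop@L0
  join L5 pred L0: · stop@L0
  join L5 pred L2: L2→L1 stop@L0
  join L5 pred L3: L3 stop@L0
  join L5 pred L4: L4→L3 stop@L0
  join L6 pred L3: L3 stop@L0
  join L6 pred L5: L5 stop@L0
  DF(L0)=∅
  DF(L1)={L3,L5}
  DF(L2)={L3,L5}
  DF(L3)={L5,L6}
  DF(L4)={L5}
  DF(L5)={L6}
  DF(L6)=∅

DF(L3) = ["L5", "L6"]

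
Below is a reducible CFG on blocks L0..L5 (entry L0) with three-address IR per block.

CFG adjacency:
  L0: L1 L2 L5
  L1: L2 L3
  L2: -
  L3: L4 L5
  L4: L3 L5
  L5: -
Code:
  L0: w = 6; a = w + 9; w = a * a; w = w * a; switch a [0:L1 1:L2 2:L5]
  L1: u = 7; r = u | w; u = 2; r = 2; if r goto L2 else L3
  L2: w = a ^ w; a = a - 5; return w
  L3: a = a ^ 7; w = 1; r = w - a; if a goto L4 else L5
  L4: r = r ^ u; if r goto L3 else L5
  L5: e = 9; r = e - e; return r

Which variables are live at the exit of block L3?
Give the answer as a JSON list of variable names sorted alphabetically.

Block summaries:
  L0: {a,w} / ∅
  L1: {r,u} / {w}
  L2: {a,w} / {a,w}
  L3: {a,r,w} / {a}
  L4: {r} / {r,u}
  L5: {e,r} / ∅

Backward fixpoint:
  live L0: ∅→{a,w}
  live L1: {a,w}→{a,u,w}
  live L2: {a,w}→∅
  live L3: {a,u}→{a,r,u}
  live L4: {a,r,u}→{a,u}
  live L5: ∅→∅

live-out(L3) = ["a", "r", "u"]

Answer: ["a", "r", "u"]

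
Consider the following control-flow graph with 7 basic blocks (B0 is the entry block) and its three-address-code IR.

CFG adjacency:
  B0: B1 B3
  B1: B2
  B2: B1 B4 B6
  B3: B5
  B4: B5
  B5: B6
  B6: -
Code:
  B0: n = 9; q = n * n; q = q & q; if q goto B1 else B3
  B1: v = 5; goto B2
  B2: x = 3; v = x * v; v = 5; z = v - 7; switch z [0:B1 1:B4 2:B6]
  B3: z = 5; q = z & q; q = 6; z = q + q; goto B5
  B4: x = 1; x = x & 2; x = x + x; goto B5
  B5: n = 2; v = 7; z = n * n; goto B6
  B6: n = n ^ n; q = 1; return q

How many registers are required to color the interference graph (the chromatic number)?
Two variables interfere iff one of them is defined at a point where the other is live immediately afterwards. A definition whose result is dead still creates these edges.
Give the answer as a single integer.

Answer: 3

Working:
def/use:
  B0: def={n,q} ue=∅
  B1: def={v} ue=∅
  B2: def={v,x,z} ue={v}
  B3: def={q,z} ue={q}
  B4: def={x} ue=∅
  B5: def={n,v,z} ue=∅
  B6: def={n,q} ue={n}

Backward fixpoint:
  B0 li=∅ lo={n,q}
  B1 li={n} lo={n,v}
  B2 li={n,v} lo={n}
  B3 li={q} lo=∅
  B4 li=∅ lo=∅
  B5 li=∅ lo={n}
  B6 li={n} lo=∅

Interference:
  n — {q,v,x,z}
  q — {n,z}
  v — {n,x}
  x — {n,v}
  z — {n,q}

Registers:
  lower bound: {n,q,z} mutually conflict ⇒ χ ≥ 3
  assign n→r0 q→r1 v→r1 x→r2 z→r2 — no edge inside a register ⇒ χ ≤ 3
  χ = 3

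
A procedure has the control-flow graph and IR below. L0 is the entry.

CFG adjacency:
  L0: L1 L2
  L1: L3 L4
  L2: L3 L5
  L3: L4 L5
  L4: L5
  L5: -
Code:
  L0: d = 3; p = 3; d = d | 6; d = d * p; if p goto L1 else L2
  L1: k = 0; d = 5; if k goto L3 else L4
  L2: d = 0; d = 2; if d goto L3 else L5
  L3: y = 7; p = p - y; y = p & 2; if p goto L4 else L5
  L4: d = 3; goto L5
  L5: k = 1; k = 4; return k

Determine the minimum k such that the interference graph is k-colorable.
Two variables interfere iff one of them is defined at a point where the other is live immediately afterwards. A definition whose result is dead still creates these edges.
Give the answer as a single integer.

Answer: 3

Working:
def/use:
  L0: def={d,p} ue=∅
  L1: def={d,k} ue=∅
  L2: def={d} ue=∅
  L3: def={p,y} ue={p}
  L4: def={d} ue=∅
  L5: def={k} ue=∅

Backward fixpoint:
  live L0: ∅→{p}
  live L1: {p}→{p}
  live L2: {p}→{p}
  live L3: {p}→∅
  live L4: ∅→∅
  live L5: ∅→∅

Interference:
  d — {k,p}
  k — {d,p}
  p — {d,k,y}
  y — {p}

Registers:
  lower bound: {d,k,p} mutually conflict ⇒ χ ≥ 3
  assign d→R1 k→R2 p→R0 y→R1 — no edge inside a register ⇒ χ ≤ 3
  χ = 3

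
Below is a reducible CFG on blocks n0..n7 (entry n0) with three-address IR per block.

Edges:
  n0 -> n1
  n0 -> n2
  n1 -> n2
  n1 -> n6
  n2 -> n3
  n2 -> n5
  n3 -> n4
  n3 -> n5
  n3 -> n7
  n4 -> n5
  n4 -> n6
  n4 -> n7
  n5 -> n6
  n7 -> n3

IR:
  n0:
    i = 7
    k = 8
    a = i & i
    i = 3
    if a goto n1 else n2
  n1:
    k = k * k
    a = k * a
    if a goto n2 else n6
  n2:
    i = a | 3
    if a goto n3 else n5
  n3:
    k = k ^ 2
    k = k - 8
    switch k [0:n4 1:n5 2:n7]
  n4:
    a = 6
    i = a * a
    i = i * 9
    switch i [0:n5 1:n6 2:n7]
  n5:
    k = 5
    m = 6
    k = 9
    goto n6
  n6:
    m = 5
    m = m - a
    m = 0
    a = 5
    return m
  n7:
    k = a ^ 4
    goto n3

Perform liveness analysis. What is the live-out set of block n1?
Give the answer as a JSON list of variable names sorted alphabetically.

Per-block:
  n0: {a,i,k} / ∅
  n1: {a,k} / {a,k}
  n2: {i} / {a}
  n3: {k} / {k}
  n4: {a,i} / ∅
  n5: {k,m} / ∅
  n6: {a,m} / {a}
  n7: {k} / {a}

Liveness:
  n0: in=∅ out={a,k}
  n1: in={a,k} out={a,k}
  n2: in={a,k} out={a,k}
  n3: in={a,k} out={a}
  n4: in=∅ out={a}
  n5: in={a} out={a}
  n6: in={a} out=∅
  n7: in={a} out={a,k}

live-out(n1) = ["a", "k"]

Answer: ["a", "k"]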